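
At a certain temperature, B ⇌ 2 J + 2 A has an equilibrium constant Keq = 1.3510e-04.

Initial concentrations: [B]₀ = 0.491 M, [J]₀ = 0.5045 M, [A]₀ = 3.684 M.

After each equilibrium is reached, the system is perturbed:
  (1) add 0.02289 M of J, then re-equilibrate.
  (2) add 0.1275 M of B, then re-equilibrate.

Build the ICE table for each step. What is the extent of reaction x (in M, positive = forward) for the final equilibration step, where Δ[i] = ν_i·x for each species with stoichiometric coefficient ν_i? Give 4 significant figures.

Q₀ = 7.035 vs Keq = 1.3510e-04 ⇒ Q>K, reverse
Step 1:
                   B          J          A
  init         0.491     0.5045      3.684
  Δ           0.2507    -0.5014    -0.5014
  eq          0.7417   0.003145      3.183
  solve Keq expr → x = -0.2507; check Q = 1.3510e-04
Then add 0.02289 M of J.
Step 2:
                   B          J          A
  init        0.7417    0.02604      3.183
  Δ          0.01142   -0.02284   -0.02284
  eq          0.7531   0.003192       3.16
  solve Keq expr → x = -0.01142; check Q = 1.3510e-04
Then add 0.1275 M of B.
Step 3:
                   B          J          A
  init        0.8806   0.003192       3.16
  Δ       -1.2956e-04 2.5913e-04 2.5913e-04
  eq          0.8805   0.003451       3.16
  solve Keq expr → x = 1.2956e-04; check Q = 1.3510e-04

x = 1.2956e-04 M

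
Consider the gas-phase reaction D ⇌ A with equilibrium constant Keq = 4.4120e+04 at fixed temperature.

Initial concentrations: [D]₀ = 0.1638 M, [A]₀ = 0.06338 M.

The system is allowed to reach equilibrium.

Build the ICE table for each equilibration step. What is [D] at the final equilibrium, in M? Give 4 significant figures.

Q₀ = 0.3869 vs Keq = 4.4120e+04 ⇒ Q<K, forward
Step 1:
                  D         A
  Initial    0.1638   0.06338
  Change    -0.1638    0.1638
  Equil   5.1490e-06    0.2272
  solve Keq expr → x = 0.1638; check Q = 4.4120e+04

[D]_eq = 5.1490e-06 M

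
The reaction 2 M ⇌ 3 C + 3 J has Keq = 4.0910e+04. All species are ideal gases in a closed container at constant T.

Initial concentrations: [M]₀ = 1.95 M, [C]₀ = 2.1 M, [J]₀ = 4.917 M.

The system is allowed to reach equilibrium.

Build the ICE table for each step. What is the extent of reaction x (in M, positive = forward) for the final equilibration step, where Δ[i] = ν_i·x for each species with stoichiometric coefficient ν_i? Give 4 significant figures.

x = 0.627 M

Q₀ = 289.5 vs Keq = 4.0910e+04 ⇒ Q<K, forward
Step 1:
                  M         C         J
  Initial      1.95       2.1     4.917
  Change     -1.254     1.881     1.881
  Equil       0.696     3.981     6.798
  solve Keq expr → x = 0.627; check Q = 4.0910e+04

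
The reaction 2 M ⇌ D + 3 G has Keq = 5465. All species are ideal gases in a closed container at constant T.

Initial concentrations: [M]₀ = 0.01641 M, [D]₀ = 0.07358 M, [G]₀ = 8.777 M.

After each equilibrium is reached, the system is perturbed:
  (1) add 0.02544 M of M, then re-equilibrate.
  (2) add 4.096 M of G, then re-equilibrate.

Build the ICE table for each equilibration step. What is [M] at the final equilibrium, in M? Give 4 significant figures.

Q₀ = 1.8475e+05 vs Keq = 5465 ⇒ Q>K, reverse
Step 1:
                    M           D           G
  Initial     0.01641     0.07358       8.777
  Change      0.05713    -0.02856    -0.08569
  Equil       0.07354     0.04502       8.691
  solve Keq expr → x = -0.02856; check Q = 5465
Then add 0.02544 M of M.
Step 2:
                    M           D           G
  Initial     0.09898     0.04502       8.691
  Change     -0.01803    0.009017     0.02705
  Equil       0.08094     0.05403       8.718
  solve Keq expr → x = 0.009017; check Q = 5465
Then add 4.096 M of G.
Step 3:
                    M           D           G
  Initial     0.08094     0.05403       12.81
  Change      0.03605    -0.01803    -0.05408
  Equil         0.117     0.03601       12.76
  solve Keq expr → x = -0.01803; check Q = 5465

[M]_eq = 0.117 M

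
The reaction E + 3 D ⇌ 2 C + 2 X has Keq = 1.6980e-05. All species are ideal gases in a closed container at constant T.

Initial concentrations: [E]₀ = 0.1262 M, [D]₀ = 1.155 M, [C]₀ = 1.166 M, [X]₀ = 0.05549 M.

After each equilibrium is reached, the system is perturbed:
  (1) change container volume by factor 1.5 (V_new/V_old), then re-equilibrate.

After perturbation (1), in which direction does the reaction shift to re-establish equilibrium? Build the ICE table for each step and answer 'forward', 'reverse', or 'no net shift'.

Q₀ = 0.02153 vs Keq = 1.6980e-05 ⇒ Q>K, reverse
Step 1:
                  E         D         C         X
  Initial    0.1262     1.155     1.166   0.05549
  Change    0.02675   0.08025   -0.0535   -0.0535
  Equil       0.153     1.235     1.112  0.001989
  solve Keq expr → x = -0.02675; check Q = 1.6980e-05
Then change container volume by factor 1.5 (V_new/V_old).
Step 2:
                  E         D         C         X
  Initial     0.102    0.8235    0.7417  0.001326
  Change          0         0         0         0
  Equil       0.102    0.8235    0.7417  0.001326
  solve Keq expr → x = 0; check Q = 1.6980e-05

Direction: no net shift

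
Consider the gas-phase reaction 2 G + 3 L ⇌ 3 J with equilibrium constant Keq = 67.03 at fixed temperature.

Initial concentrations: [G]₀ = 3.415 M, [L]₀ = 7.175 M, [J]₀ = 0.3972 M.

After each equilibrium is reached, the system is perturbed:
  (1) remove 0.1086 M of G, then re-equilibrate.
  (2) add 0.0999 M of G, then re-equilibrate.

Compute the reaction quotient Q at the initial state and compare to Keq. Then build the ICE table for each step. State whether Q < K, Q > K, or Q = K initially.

Q₀ = 1.4547e-05; Q < K (proceeds forward)

Q₀ = 1.4547e-05 vs Keq = 67.03 ⇒ Q<K, forward
Step 1:
                  G         L         J
  Initial     3.415     7.175    0.3972
  Change     -3.079    -4.619     4.619
  Equil      0.3358     2.556     5.016
  solve Keq expr → x = 1.54; check Q = 67.03
Then remove 0.1086 M of G.
Step 2:
                  G         L         J
  Initial    0.2272     2.556     5.016
  Change    0.07648    0.1147   -0.1147
  Equil      0.3036     2.671     4.901
  solve Keq expr → x = -0.03824; check Q = 67.03
Then add 0.0999 M of G.
Step 3:
                  G         L         J
  Initial    0.4035     2.671     4.901
  Change   -0.07045   -0.1057    0.1057
  Equil      0.3331     2.565     5.007
  solve Keq expr → x = 0.03523; check Q = 67.03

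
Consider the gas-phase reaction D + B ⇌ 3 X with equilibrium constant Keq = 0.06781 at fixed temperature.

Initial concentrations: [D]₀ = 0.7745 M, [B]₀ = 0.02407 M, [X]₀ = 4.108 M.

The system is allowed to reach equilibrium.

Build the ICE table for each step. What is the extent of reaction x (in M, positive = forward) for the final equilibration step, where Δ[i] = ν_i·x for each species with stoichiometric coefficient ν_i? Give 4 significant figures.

x = -1.188 M

Q₀ = 3719 vs Keq = 0.06781 ⇒ Q>K, reverse
Step 1:
                    D           B           X
  Initial      0.7745     0.02407       4.108
  Change        1.188       1.188      -3.564
  Equil         1.962       1.212      0.5443
  solve Keq expr → x = -1.188; check Q = 0.06781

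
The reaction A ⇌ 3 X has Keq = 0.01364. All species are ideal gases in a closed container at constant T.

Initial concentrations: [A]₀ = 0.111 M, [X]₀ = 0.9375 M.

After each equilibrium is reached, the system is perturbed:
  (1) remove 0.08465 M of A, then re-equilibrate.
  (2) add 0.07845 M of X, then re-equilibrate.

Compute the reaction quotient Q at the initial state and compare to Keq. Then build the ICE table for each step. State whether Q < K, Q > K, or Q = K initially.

Q₀ = 7.423 vs Keq = 0.01364 ⇒ Q>K, reverse
Step 1:
                  A         X
  I           0.111    0.9375
  C          0.2555   -0.7665
  E          0.3665     0.171
  solve Keq expr → x = -0.2555; check Q = 0.01364
Then remove 0.08465 M of A.
Step 2:
                  A         X
  I          0.2819     0.171
  C        0.004501   -0.0135
  E          0.2864    0.1575
  solve Keq expr → x = -0.004501; check Q = 0.01364
Then add 0.07845 M of X.
Step 3:
                  A         X
  I          0.2864    0.2359
  C         0.02468  -0.07405
  E           0.311    0.1619
  solve Keq expr → x = -0.02468; check Q = 0.01364

Q₀ = 7.423; Q > K (proceeds reverse)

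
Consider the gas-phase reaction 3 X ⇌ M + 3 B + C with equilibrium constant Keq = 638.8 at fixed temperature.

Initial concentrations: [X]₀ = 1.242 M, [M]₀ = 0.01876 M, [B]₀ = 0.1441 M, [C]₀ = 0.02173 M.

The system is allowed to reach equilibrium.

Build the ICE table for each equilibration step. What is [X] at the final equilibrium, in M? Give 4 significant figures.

Q₀ = 6.3668e-07 vs Keq = 638.8 ⇒ Q<K, forward
Step 1:
                    X           M           B           C
  I             1.242     0.01876      0.1441     0.02173
  C            -1.159      0.3863       1.159      0.3863
  E           0.08304      0.4051       1.303      0.4081
  solve Keq expr → x = 0.3863; check Q = 638.8

[X]_eq = 0.08304 M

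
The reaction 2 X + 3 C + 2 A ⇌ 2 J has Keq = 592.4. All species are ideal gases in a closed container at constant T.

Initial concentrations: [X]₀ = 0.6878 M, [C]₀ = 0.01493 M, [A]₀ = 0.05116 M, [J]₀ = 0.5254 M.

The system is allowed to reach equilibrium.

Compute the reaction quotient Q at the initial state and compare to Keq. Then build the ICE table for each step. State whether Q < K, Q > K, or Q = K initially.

Q₀ = 6.6991e+07 vs Keq = 592.4 ⇒ Q>K, reverse
Step 1:
                    X           C           A           J
  init         0.6878     0.01493     0.05116      0.5254
  Δ            0.1367       0.205      0.1367     -0.1367
  eq           0.8245      0.2199      0.1878      0.3887
  solve Keq expr → x = -0.06833; check Q = 592.4

Q₀ = 6.6991e+07; Q > K (proceeds reverse)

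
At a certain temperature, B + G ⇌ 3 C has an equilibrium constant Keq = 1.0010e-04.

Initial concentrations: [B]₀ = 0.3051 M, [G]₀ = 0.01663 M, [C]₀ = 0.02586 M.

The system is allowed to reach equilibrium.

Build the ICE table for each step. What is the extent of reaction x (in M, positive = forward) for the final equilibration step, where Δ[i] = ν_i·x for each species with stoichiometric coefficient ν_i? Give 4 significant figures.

x = -0.005669 M

Q₀ = 0.003408 vs Keq = 1.0010e-04 ⇒ Q>K, reverse
Step 1:
                   B          G          C
  init        0.3051    0.01663    0.02586
  Δ         0.005669   0.005669   -0.01701
  eq          0.3108     0.0223   0.008852
  solve Keq expr → x = -0.005669; check Q = 1.0010e-04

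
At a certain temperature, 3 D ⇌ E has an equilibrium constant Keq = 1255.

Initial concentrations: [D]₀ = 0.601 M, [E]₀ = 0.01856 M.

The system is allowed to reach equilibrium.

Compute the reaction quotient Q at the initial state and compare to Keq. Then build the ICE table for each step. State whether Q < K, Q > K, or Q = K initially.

Q₀ = 0.0855; Q < K (proceeds forward)

Q₀ = 0.0855 vs Keq = 1255 ⇒ Q<K, forward
Step 1:
                   D          E
  Initial      0.601    0.01856
  Change     -0.5467     0.1822
  Equil      0.05429     0.2008
  solve Keq expr → x = 0.1822; check Q = 1255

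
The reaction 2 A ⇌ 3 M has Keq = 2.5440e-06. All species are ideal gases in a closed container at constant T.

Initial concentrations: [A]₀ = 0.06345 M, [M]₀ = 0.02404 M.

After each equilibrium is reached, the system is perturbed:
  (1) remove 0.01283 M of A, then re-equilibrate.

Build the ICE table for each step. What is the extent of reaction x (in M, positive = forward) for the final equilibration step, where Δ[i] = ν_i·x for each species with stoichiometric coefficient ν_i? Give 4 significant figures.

x = -9.2478e-05 M

Q₀ = 0.003451 vs Keq = 2.5440e-06 ⇒ Q>K, reverse
Step 1:
                    A           M
  Initial     0.06345     0.02404
  Change      0.01437    -0.02155
  Equil       0.07782    0.002488
  solve Keq expr → x = -0.007184; check Q = 2.5440e-06
Then remove 0.01283 M of A.
Step 2:
                    A           M
  Initial     0.06499    0.002488
  Change   1.8496e-04 -2.7743e-04
  Equil       0.06517    0.002211
  solve Keq expr → x = -9.2478e-05; check Q = 2.5440e-06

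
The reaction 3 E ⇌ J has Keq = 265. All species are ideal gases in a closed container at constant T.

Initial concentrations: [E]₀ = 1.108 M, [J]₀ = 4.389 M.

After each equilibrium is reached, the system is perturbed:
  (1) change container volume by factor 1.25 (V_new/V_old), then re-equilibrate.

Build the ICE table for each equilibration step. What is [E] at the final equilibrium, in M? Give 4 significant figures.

[E]_eq = 0.2414 M

Q₀ = 3.227 vs Keq = 265 ⇒ Q<K, forward
Step 1:
                  E         J
  Initial     1.108     4.389
  Change    -0.8477    0.2826
  Equil      0.2603     4.672
  solve Keq expr → x = 0.2826; check Q = 265
Then change container volume by factor 1.25 (V_new/V_old).
Step 2:
                  E         J
  Initial    0.2082     3.737
  Change    0.03316  -0.01105
  Equil      0.2414     3.726
  solve Keq expr → x = -0.01105; check Q = 265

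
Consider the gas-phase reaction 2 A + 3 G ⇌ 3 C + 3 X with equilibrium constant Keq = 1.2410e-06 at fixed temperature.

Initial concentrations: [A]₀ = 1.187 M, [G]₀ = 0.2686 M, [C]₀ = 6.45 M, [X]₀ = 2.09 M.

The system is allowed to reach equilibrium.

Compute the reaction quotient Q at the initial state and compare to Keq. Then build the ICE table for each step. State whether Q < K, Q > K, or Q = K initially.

Q₀ = 8.9722e+04; Q > K (proceeds reverse)

Q₀ = 8.9722e+04 vs Keq = 1.2410e-06 ⇒ Q>K, reverse
Step 1:
                    A           G           C           X
  I             1.187      0.2686        6.45        2.09
  C             1.386       2.079      -2.079      -2.079
  E             2.573       2.348       4.371     0.01084
  solve Keq expr → x = -0.6931; check Q = 1.2410e-06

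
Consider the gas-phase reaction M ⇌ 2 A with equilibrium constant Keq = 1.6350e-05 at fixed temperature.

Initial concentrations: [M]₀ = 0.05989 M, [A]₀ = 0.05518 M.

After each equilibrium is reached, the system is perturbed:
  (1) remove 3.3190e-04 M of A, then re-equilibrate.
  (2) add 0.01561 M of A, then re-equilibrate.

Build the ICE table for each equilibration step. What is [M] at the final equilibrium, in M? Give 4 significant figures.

[M]_eq = 0.0945 M

Q₀ = 0.05084 vs Keq = 1.6350e-05 ⇒ Q>K, reverse
Step 1:
                  M         A
  Initial   0.05989   0.05518
  Change    0.02699  -0.05399
  Equil     0.08688  0.001192
  solve Keq expr → x = -0.02699; check Q = 1.6350e-05
Then remove 3.3190e-04 M of A.
Step 2:
                  M         A
  Initial   0.08688 8.5997e-04
  Change  -1.6538e-04 3.3077e-04
  Equil     0.08672  0.001191
  solve Keq expr → x = 1.6538e-04; check Q = 1.6350e-05
Then add 0.01561 M of A.
Step 3:
                  M         A
  Initial   0.08672    0.0168
  Change   0.007779  -0.01556
  Equil      0.0945  0.001243
  solve Keq expr → x = -0.007779; check Q = 1.6350e-05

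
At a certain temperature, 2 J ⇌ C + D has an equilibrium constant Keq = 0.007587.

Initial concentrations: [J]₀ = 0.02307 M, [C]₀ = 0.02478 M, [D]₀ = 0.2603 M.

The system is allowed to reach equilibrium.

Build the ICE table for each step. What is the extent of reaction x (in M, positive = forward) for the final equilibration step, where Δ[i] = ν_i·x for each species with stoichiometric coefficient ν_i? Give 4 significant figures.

Q₀ = 12.12 vs Keq = 0.007587 ⇒ Q>K, reverse
Step 1:
                  J         C         D
  I         0.02307   0.02478    0.2603
  C         0.04922  -0.02461  -0.02461
  E         0.07229 1.6824e-04    0.2357
  solve Keq expr → x = -0.02461; check Q = 0.007587

x = -0.02461 M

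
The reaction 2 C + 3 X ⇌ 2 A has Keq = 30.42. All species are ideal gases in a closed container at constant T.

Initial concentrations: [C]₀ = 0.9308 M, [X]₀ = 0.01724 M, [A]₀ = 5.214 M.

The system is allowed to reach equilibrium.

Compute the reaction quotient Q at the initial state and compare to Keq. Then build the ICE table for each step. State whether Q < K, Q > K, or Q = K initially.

Q₀ = 6.1238e+06; Q > K (proceeds reverse)

Q₀ = 6.1238e+06 vs Keq = 30.42 ⇒ Q>K, reverse
Step 1:
                   C          X          A
  init        0.9308    0.01724      5.214
  Δ           0.4701     0.7051    -0.4701
  eq           1.401     0.7224      4.744
  solve Keq expr → x = -0.235; check Q = 30.42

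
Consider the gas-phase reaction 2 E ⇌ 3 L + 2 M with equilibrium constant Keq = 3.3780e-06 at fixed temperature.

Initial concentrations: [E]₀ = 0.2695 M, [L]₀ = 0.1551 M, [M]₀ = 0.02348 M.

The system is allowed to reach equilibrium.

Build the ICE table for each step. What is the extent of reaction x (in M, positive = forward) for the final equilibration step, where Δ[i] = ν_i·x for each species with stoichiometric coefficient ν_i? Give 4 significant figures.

x = -0.006534 M

Q₀ = 2.8321e-05 vs Keq = 3.3780e-06 ⇒ Q>K, reverse
Step 1:
                    E           L           M
  I            0.2695      0.1551     0.02348
  C           0.01307     -0.0196    -0.01307
  E            0.2826      0.1355     0.01041
  solve Keq expr → x = -0.006534; check Q = 3.3780e-06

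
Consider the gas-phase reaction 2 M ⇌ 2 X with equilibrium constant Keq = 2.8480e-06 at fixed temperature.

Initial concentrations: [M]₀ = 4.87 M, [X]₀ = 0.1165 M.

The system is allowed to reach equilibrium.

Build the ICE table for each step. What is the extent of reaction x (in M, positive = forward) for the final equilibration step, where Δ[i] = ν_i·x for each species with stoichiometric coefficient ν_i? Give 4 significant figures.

x = -0.05405 M

Q₀ = 5.7226e-04 vs Keq = 2.8480e-06 ⇒ Q>K, reverse
Step 1:
                    M           X
  Initial        4.87      0.1165
  Change       0.1081     -0.1081
  Equil         4.978    0.008401
  solve Keq expr → x = -0.05405; check Q = 2.8480e-06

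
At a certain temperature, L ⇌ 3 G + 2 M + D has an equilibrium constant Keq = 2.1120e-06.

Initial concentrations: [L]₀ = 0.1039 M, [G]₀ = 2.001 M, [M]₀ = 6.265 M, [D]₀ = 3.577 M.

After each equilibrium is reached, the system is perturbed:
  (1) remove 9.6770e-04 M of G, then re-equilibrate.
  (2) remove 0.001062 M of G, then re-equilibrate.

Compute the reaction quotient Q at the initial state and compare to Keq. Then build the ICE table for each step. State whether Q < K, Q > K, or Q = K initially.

Q₀ = 1.0826e+04; Q > K (proceeds reverse)

Q₀ = 1.0826e+04 vs Keq = 2.1120e-06 ⇒ Q>K, reverse
Step 1:
                  L         G         M         D
  init       0.1039     2.001     6.265     3.577
  Δ          0.6661    -1.998    -1.332   -0.6661
  eq           0.77  0.002842     4.933     2.911
  solve Keq expr → x = -0.6661; check Q = 2.1120e-06
Then remove 9.6770e-04 M of G.
Step 2:
                  L         G         M         D
  init         0.77  0.001874     4.933     2.911
  Δ       -3.2232e-04 9.6695e-04 6.4463e-04 3.2232e-04
  eq         0.7696  0.002841     4.934     2.911
  solve Keq expr → x = 3.2232e-04; check Q = 2.1120e-06
Then remove 0.001062 M of G.
Step 3:
                  L         G         M         D
  init       0.7696  0.001779     4.934     2.911
  Δ       -3.5373e-04  0.001061 7.0745e-04 3.5373e-04
  eq         0.7693  0.002841     4.934     2.912
  solve Keq expr → x = 3.5373e-04; check Q = 2.1120e-06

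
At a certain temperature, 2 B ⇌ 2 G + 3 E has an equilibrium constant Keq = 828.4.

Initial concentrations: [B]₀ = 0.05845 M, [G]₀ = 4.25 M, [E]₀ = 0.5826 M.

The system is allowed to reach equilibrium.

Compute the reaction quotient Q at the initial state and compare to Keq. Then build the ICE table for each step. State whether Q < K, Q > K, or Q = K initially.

Q₀ = 1045 vs Keq = 828.4 ⇒ Q>K, reverse
Step 1:
                   B          G          E
  init       0.05845       4.25     0.5826
  Δ          0.00569   -0.00569  -0.008535
  eq         0.06414      4.244     0.5741
  solve Keq expr → x = -0.002845; check Q = 828.4

Q₀ = 1045; Q > K (proceeds reverse)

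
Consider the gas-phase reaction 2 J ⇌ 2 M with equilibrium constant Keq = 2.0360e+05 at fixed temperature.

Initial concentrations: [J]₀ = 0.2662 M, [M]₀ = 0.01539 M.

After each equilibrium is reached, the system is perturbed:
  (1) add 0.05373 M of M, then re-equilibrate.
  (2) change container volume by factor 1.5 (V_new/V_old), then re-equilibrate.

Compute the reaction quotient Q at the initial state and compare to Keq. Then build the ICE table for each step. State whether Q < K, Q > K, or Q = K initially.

Q₀ = 0.003342; Q < K (proceeds forward)

Q₀ = 0.003342 vs Keq = 2.0360e+05 ⇒ Q<K, forward
Step 1:
                   J          M
  I           0.2662    0.01539
  C          -0.2656     0.2656
  E       6.2268e-04      0.281
  solve Keq expr → x = 0.1328; check Q = 2.0360e+05
Then add 0.05373 M of M.
Step 2:
                   J          M
  I       6.2268e-04     0.3347
  C       1.1881e-04 -1.1881e-04
  E       7.4150e-04     0.3346
  solve Keq expr → x = -5.9407e-05; check Q = 2.0360e+05
Then change container volume by factor 1.5 (V_new/V_old).
Step 3:
                   J          M
  I       4.9433e-04     0.2231
  C                0          0
  E       4.9433e-04     0.2231
  solve Keq expr → x = 0; check Q = 2.0360e+05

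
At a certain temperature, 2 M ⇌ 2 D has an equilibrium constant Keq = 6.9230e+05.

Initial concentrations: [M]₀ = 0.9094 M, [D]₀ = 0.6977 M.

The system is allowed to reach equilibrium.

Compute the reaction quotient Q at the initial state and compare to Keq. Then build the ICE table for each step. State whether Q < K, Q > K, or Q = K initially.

Q₀ = 0.5886; Q < K (proceeds forward)

Q₀ = 0.5886 vs Keq = 6.9230e+05 ⇒ Q<K, forward
Step 1:
                  M         D
  Initial    0.9094    0.6977
  Change    -0.9075    0.9075
  Equil    0.001929     1.605
  solve Keq expr → x = 0.4537; check Q = 6.9230e+05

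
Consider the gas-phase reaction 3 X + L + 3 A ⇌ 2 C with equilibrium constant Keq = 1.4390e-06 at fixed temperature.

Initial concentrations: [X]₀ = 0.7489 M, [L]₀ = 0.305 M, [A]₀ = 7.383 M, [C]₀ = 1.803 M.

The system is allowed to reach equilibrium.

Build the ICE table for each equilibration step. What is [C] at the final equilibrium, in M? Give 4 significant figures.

Q₀ = 0.06306 vs Keq = 1.4390e-06 ⇒ Q>K, reverse
Step 1:
                  X         L         A         C
  I          0.7489     0.305     7.383     1.803
  C           2.385     0.795     2.385     -1.59
  E           3.134       1.1     9.768    0.2131
  solve Keq expr → x = -0.795; check Q = 1.4390e-06

[C]_eq = 0.2131 M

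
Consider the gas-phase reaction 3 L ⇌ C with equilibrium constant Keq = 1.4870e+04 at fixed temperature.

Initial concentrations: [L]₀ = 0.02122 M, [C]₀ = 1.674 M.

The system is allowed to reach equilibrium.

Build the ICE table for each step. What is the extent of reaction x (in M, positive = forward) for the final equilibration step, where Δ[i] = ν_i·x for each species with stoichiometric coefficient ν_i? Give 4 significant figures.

x = -0.008993 M

Q₀ = 1.7519e+05 vs Keq = 1.4870e+04 ⇒ Q>K, reverse
Step 1:
                   L          C
  I          0.02122      1.674
  C          0.02698  -0.008993
  E           0.0482      1.665
  solve Keq expr → x = -0.008993; check Q = 1.4870e+04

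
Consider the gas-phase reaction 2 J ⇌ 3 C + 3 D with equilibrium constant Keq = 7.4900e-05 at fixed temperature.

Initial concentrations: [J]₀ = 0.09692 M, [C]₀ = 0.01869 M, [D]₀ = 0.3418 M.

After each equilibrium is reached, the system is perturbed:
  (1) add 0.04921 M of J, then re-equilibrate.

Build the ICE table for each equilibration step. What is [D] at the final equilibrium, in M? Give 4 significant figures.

[D]_eq = 0.3548 M

Q₀ = 2.7753e-05 vs Keq = 7.4900e-05 ⇒ Q<K, forward
Step 1:
                    J           C           D
  Initial     0.09692     0.01869      0.3418
  Change    -0.004097    0.006146    0.006146
  Equil       0.09282     0.02484      0.3479
  solve Keq expr → x = 0.002049; check Q = 7.4900e-05
Then add 0.04921 M of J.
Step 2:
                    J           C           D
  Initial       0.142     0.02484      0.3479
  Change    -0.004544    0.006816    0.006816
  Equil        0.1375     0.03165      0.3548
  solve Keq expr → x = 0.002272; check Q = 7.4900e-05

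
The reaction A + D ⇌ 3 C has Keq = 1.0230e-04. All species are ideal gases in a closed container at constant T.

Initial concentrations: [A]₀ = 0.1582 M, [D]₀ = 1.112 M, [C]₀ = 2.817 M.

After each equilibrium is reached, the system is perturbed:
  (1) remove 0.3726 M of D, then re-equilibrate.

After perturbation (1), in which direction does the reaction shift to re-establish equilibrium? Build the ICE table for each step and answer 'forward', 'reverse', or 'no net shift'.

Q₀ = 127.1 vs Keq = 1.0230e-04 ⇒ Q>K, reverse
Step 1:
                  A         D         C
  init       0.1582     1.112     2.817
  Δ          0.9188    0.9188    -2.756
  eq          1.077     2.031   0.06071
  solve Keq expr → x = -0.9188; check Q = 1.0230e-04
Then remove 0.3726 M of D.
Step 2:
                  A         D         C
  init        1.077     1.658   0.06071
  Δ        0.001309  0.001309 -0.003928
  eq          1.078     1.659   0.05678
  solve Keq expr → x = -0.001309; check Q = 1.0230e-04

Direction: reverse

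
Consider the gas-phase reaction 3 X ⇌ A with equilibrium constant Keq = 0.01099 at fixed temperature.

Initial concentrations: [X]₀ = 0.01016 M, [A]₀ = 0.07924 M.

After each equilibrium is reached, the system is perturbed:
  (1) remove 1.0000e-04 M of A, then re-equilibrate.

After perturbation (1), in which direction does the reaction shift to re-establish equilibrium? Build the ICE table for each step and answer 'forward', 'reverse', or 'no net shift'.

Direction: forward

Q₀ = 7.5555e+04 vs Keq = 0.01099 ⇒ Q>K, reverse
Step 1:
                    X           A
  Initial     0.01016     0.07924
  Change       0.2372    -0.07907
  Equil        0.2474  1.6638e-04
  solve Keq expr → x = -0.07907; check Q = 0.01099
Then remove 1.0000e-04 M of A.
Step 2:
                    X           A
  Initial      0.2474  6.6378e-05
  Change  -2.9820e-04  9.9399e-05
  Equil        0.2471  1.6578e-04
  solve Keq expr → x = 9.9399e-05; check Q = 0.01099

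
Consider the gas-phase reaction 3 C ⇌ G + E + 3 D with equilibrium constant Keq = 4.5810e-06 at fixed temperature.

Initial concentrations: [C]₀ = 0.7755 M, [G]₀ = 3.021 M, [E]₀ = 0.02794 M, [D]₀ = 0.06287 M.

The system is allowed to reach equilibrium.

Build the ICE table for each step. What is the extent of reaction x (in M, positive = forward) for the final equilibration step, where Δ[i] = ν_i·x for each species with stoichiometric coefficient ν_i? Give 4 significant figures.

Q₀ = 4.4974e-05 vs Keq = 4.5810e-06 ⇒ Q>K, reverse
Step 1:
                    C           G           E           D
  I            0.7755       3.021     0.02794     0.06287
  C             0.028   -0.009333   -0.009333      -0.028
  E            0.8035       3.012     0.01861     0.03487
  solve Keq expr → x = -0.009333; check Q = 4.5810e-06

x = -0.009333 M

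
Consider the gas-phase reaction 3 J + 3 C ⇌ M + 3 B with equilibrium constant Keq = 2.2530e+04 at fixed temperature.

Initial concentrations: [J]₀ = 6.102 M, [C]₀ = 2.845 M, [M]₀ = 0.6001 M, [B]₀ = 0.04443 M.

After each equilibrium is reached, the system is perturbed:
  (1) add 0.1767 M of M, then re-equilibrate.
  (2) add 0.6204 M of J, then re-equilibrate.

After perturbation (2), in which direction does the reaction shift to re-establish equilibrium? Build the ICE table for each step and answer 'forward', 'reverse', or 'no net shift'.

Direction: forward

Q₀ = 1.0060e-08 vs Keq = 2.2530e+04 ⇒ Q<K, forward
Step 1:
                    J           C           M           B
  init          6.102       2.845      0.6001     0.04443
  Δ             -2.81       -2.81      0.9365        2.81
  eq            3.292     0.03542       1.537       2.854
  solve Keq expr → x = 0.9365; check Q = 2.2530e+04
Then add 0.1767 M of M.
Step 2:
                    J           C           M           B
  init          3.292     0.03542       1.713       2.854
  Δ          0.001275    0.001275 -4.2499e-04   -0.001275
  eq            3.294     0.03669       1.713       2.853
  solve Keq expr → x = -4.2499e-04; check Q = 2.2530e+04
Then add 0.6204 M of J.
Step 3:
                    J           C           M           B
  init          3.914     0.03669       1.713       2.853
  Δ         -0.005698   -0.005698    0.001899    0.005698
  eq            3.908     0.03099       1.715       2.858
  solve Keq expr → x = 0.001899; check Q = 2.2530e+04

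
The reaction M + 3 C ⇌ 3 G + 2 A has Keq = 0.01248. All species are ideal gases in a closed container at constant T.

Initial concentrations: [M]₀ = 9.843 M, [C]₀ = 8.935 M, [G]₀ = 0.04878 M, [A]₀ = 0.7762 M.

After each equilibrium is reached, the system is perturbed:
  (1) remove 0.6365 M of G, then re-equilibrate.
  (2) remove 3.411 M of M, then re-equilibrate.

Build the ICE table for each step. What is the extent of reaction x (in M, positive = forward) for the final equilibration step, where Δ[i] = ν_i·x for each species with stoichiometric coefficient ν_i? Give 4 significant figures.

x = -0.05533 M

Q₀ = 9.9600e-09 vs Keq = 0.01248 ⇒ Q<K, forward
Step 1:
                   M          C          G          A
  init         9.843      8.935    0.04878     0.7762
  Δ          -0.6664     -1.999      1.999      1.333
  eq           9.177      6.936      2.048      2.109
  solve Keq expr → x = 0.6664; check Q = 0.01248
Then remove 0.6365 M of G.
Step 2:
                   M          C          G          A
  init         9.177      6.936      1.412      2.109
  Δ          -0.1256    -0.3769     0.3769     0.2513
  eq           9.051      6.559      1.788       2.36
  solve Keq expr → x = 0.1256; check Q = 0.01248
Then remove 3.411 M of M.
Step 3:
                   M          C          G          A
  init          5.64      6.559      1.788       2.36
  Δ          0.05533      0.166     -0.166    -0.1107
  eq           5.695      6.725      1.622       2.25
  solve Keq expr → x = -0.05533; check Q = 0.01248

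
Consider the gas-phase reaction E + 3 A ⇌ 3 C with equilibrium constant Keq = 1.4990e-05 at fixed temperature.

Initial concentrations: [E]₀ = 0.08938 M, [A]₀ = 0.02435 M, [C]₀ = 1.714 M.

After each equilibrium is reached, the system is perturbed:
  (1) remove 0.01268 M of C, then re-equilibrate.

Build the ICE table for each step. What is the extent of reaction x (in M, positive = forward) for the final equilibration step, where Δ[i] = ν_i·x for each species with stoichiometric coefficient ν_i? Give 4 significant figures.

Q₀ = 3.9021e+06 vs Keq = 1.4990e-05 ⇒ Q>K, reverse
Step 1:
                   E          A          C
  Initial    0.08938    0.02435      1.714
  Change      0.5592      1.678     -1.678
  Equil       0.6486      1.702    0.03633
  solve Keq expr → x = -0.5592; check Q = 1.4990e-05
Then remove 0.01268 M of C.
Step 2:
                   E          A          C
  Initial     0.6486      1.702    0.02365
  Change   -0.004113   -0.01234    0.01234
  Equil       0.6445       1.69    0.03599
  solve Keq expr → x = 0.004113; check Q = 1.4990e-05

x = 0.004113 M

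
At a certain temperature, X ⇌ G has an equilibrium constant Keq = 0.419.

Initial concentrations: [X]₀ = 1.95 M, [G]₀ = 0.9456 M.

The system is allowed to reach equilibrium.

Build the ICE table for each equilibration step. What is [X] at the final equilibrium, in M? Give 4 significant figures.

Q₀ = 0.4849 vs Keq = 0.419 ⇒ Q>K, reverse
Step 1:
                   X          G
  I             1.95     0.9456
  C          0.09059   -0.09059
  E            2.041      0.855
  solve Keq expr → x = -0.09059; check Q = 0.419

[X]_eq = 2.041 M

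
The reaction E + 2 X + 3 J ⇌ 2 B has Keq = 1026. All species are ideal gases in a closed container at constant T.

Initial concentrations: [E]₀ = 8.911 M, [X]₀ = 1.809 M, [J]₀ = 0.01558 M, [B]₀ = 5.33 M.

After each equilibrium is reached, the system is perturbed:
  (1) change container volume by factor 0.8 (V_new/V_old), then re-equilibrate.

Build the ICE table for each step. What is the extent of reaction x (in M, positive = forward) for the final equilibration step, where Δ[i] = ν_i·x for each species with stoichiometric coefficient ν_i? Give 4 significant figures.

Q₀ = 2.5760e+05 vs Keq = 1026 ⇒ Q>K, reverse
Step 1:
                    E           X           J           B
  init          8.911       1.809     0.01558        5.33
  Δ           0.02669     0.05339     0.08008    -0.05339
  eq            8.938       1.862     0.09566       5.277
  solve Keq expr → x = -0.02669; check Q = 1026
Then change container volume by factor 0.8 (V_new/V_old).
Step 2:
                    E           X           J           B
  init          11.17       2.328      0.1196       6.596
  Δ          -0.01002    -0.02003    -0.03005     0.02003
  eq            11.16       2.308     0.08952       6.616
  solve Keq expr → x = 0.01002; check Q = 1026

x = 0.01002 M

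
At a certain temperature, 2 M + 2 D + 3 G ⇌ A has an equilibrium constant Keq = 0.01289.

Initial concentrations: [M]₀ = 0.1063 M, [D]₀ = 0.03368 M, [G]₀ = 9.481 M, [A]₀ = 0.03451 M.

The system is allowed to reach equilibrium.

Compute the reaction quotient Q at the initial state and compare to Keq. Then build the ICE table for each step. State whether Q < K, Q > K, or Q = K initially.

Q₀ = 3.159 vs Keq = 0.01289 ⇒ Q>K, reverse
Step 1:
                    M           D           G           A
  I            0.1063     0.03368       9.481     0.03451
  C           0.06296     0.06296     0.09445    -0.03148
  E            0.1693     0.09664       9.575    0.003028
  solve Keq expr → x = -0.03148; check Q = 0.01289

Q₀ = 3.159; Q > K (proceeds reverse)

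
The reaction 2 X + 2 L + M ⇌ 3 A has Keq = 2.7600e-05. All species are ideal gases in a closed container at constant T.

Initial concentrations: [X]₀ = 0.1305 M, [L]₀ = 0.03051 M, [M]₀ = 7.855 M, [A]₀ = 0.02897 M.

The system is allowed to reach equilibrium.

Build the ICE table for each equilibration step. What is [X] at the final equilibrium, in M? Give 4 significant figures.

Q₀ = 0.1953 vs Keq = 2.7600e-05 ⇒ Q>K, reverse
Step 1:
                  X         L         M         A
  Initial    0.1305   0.03051     7.855   0.02897
  Change    0.01782   0.01782  0.008912  -0.02674
  Equil      0.1483   0.04833     7.864  0.002234
  solve Keq expr → x = -0.008912; check Q = 2.7600e-05

[X]_eq = 0.1483 M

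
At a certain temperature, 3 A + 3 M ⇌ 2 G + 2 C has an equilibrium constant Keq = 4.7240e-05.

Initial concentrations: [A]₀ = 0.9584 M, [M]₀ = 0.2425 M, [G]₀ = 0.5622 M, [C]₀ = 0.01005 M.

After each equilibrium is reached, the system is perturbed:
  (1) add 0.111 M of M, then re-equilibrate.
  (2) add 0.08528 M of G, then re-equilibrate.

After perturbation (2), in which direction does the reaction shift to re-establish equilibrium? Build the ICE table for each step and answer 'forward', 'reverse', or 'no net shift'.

Q₀ = 0.002543 vs Keq = 4.7240e-05 ⇒ Q>K, reverse
Step 1:
                   A          M          G          C
  init        0.9584     0.2425     0.5622    0.01005
  Δ          0.01278    0.01278  -0.008518  -0.008518
  eq          0.9712     0.2553     0.5537   0.001532
  solve Keq expr → x = -0.004259; check Q = 4.7240e-05
Then add 0.111 M of M.
Step 2:
                   A          M          G          C
  init        0.9712     0.3663     0.5537   0.001532
  Δ        -0.001609  -0.001609   0.001072   0.001072
  eq          0.9696     0.3647     0.5548   0.002605
  solve Keq expr → x = 5.3620e-04; check Q = 4.7240e-05
Then add 0.08528 M of G.
Step 3:
                   A          M          G          C
  init        0.9696     0.3647       0.64   0.002605
  Δ       5.0903e-04 5.0903e-04 -3.3935e-04 -3.3935e-04
  eq          0.9701     0.3652     0.6397   0.002265
  solve Keq expr → x = -1.6968e-04; check Q = 4.7240e-05

Direction: reverse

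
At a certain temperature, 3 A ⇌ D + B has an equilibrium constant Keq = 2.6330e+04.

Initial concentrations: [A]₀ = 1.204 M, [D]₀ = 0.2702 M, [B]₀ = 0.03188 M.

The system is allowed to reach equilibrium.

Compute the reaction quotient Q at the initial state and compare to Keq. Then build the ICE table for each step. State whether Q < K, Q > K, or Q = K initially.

Q₀ = 0.004935 vs Keq = 2.6330e+04 ⇒ Q<K, forward
Step 1:
                    A           D           B
  I             1.204      0.2702     0.03188
  C            -1.182       0.394       0.394
  E           0.02206      0.6642      0.4259
  solve Keq expr → x = 0.394; check Q = 2.6330e+04

Q₀ = 0.004935; Q < K (proceeds forward)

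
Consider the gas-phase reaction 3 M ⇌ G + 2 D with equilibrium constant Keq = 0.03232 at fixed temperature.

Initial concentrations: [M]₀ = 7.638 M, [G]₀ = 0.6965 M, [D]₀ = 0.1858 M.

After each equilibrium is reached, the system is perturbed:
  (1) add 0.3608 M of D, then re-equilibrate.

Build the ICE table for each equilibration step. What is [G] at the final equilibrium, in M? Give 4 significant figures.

Q₀ = 5.3960e-05 vs Keq = 0.03232 ⇒ Q<K, forward
Step 1:
                    M           G           D
  Initial       7.638      0.6965      0.1858
  Change       -2.382      0.7941       1.588
  Equil         5.256       1.491       1.774
  solve Keq expr → x = 0.7941; check Q = 0.03232
Then add 0.3608 M of D.
Step 2:
                    M           G           D
  Initial       5.256       1.491       2.135
  Change       0.2574    -0.08579     -0.1716
  Equil         5.513       1.405       1.963
  solve Keq expr → x = -0.08579; check Q = 0.03232

[G]_eq = 1.405 M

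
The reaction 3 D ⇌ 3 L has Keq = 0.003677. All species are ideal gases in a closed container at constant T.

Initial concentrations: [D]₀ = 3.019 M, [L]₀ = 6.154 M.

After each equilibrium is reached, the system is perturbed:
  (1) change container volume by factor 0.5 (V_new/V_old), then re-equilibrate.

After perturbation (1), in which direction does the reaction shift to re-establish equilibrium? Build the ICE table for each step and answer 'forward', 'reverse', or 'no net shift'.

Q₀ = 8.47 vs Keq = 0.003677 ⇒ Q>K, reverse
Step 1:
                    D           L
  init          3.019       6.154
  Δ             4.927      -4.927
  eq            7.946       1.227
  solve Keq expr → x = -1.642; check Q = 0.003677
Then change container volume by factor 0.5 (V_new/V_old).
Step 2:
                    D           L
  init          15.89       2.453
  Δ                 0           0
  eq            15.89       2.453
  solve Keq expr → x = 0; check Q = 0.003677

Direction: no net shift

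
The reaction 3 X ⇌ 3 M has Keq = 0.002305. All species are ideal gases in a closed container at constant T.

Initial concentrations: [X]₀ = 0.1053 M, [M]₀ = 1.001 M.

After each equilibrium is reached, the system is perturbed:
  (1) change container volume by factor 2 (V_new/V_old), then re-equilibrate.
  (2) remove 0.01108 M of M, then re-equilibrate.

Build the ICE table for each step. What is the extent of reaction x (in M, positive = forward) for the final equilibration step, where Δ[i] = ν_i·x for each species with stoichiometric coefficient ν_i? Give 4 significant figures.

Q₀ = 859 vs Keq = 0.002305 ⇒ Q>K, reverse
Step 1:
                  X         M
  init       0.1053     1.001
  Δ          0.8719   -0.8719
  eq         0.9772    0.1291
  solve Keq expr → x = -0.2906; check Q = 0.002305
Then change container volume by factor 2 (V_new/V_old).
Step 2:
                  X         M
  init       0.4886   0.06454
  Δ               0         0
  eq         0.4886   0.06454
  solve Keq expr → x = 0; check Q = 0.002305
Then remove 0.01108 M of M.
Step 3:
                  X         M
  init       0.4886   0.05346
  Δ       -0.009787  0.009787
  eq         0.4788   0.06325
  solve Keq expr → x = 0.003262; check Q = 0.002305

x = 0.003262 M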